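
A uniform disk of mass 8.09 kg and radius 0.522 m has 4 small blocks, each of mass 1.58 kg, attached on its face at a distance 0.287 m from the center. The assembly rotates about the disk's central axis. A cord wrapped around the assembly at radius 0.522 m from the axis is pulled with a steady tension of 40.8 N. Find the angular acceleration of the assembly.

α ≈ 13.1 rad/s²

I_disk = ½MR² = ½(8.09)(0.522)² = 1.102 kg·m².
I_blocks = 4·m·r² = 4(1.58)(0.287)² = 0.5206 kg·m².
Total I = 1.623 kg·m².
τ = F r = (40.8)(0.522) = 21.30 N·m.
α = τ/I = 21.30/1.623 = 13.12 rad/s².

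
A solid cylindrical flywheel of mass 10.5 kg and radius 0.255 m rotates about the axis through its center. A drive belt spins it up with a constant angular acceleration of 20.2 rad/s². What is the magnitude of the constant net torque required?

I = ½MR² = (1/2)(10.5)(0.255)² = 0.3414 kg·m².
τ = Iα = (0.3414)(20.20) = 6.896 N·m.

τ ≈ 6.90 N·m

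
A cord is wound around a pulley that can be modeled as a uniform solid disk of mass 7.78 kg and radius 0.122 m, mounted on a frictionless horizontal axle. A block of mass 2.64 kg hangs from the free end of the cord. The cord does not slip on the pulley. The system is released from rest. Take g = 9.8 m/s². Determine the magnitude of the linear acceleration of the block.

a ≈ 3.96 m/s²

I = ½MR² = (1/2)(7.78)(0.122)² = 0.05790 kg·m².
Block: mg − T = ma. Pulley: TR = Iα. No-slip: a = αR, so T = (I/R²)a = 3.890·a.
Then mg = (m + 3.890)a, so a = (2.64)(9.8)/(2.64 + 3.890) = 3.962 m/s².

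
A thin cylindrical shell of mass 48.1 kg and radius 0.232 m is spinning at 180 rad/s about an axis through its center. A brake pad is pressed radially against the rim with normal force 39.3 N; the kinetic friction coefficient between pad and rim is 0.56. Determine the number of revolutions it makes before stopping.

I = MR² = (48.1)(0.232)² = 2.589 kg·m².
Friction force f = μN = (0.56)(39.3) = 22.01 N at the rim; torque magnitude τ = fR = 5.106 N·m, opposing ω.
|α| = τ/I = 5.106/2.589 = 1.972 rad/s² (deceleration).
ω² = ω₀² − 2|α|θ with ω = 0 ⇒ θ = ω₀²/(2|α|) = 8214 rad = 1307 rev.

≈ 1310 revolutions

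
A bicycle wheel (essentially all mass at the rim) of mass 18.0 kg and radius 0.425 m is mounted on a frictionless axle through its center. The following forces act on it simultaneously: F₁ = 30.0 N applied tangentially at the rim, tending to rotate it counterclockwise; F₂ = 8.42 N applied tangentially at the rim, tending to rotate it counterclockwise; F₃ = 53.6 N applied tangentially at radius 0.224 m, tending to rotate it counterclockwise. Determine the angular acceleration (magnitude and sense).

I = MR² = (18.0)(0.425)² = 3.251 kg·m².
Taking counterclockwise as positive: τ₁ = +(30.0)(0.425) = +12.75 N·m; τ₂ = +(8.42)(0.425) = +3.579 N·m; τ₃ = +(53.6)(0.224) = +12.01 N·m.
Net torque τ = 28.33 N·m.
α = τ/I = 28.33/3.251 = 8.715 rad/s².

α ≈ 8.72 rad/s², counterclockwise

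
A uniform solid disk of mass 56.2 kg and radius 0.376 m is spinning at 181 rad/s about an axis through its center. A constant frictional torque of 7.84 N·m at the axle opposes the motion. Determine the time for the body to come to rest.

I = ½MR² = (1/2)(56.2)(0.376)² = 3.973 kg·m².
The net torque has magnitude 7.84 N·m, opposing ω.
|α| = τ/I = 7.840/3.973 = 1.973 rad/s² (deceleration).
0 = ω₀ − |α|t ⇒ t = ω₀/|α| = 181/1.973 = 91.72 s.

t ≈ 91.7 s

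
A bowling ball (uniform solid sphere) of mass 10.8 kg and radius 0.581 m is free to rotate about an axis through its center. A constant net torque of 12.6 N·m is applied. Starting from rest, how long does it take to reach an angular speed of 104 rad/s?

I = (2/5)MR² = (2/5)(10.8)(0.581)² = 1.458 kg·m².
α = τ/I = 12.6/1.458 = 8.640 rad/s².
ω = αt ⇒ t = ω/α = 104/8.640 = 12.04 s.

t ≈ 12.0 s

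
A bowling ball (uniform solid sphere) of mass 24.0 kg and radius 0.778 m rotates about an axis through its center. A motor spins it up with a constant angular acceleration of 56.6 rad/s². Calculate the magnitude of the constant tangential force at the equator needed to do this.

I = (2/5)MR² = (2/5)(24.0)(0.778)² = 5.811 kg·m².
The required torque is τ = Iα = (5.811)(56.60) = 328.9 N·m.
A tangential force at the equator gives τ = FR, so F = τ/R = 328.9/0.778 = 422.7 N.

F ≈ 423 N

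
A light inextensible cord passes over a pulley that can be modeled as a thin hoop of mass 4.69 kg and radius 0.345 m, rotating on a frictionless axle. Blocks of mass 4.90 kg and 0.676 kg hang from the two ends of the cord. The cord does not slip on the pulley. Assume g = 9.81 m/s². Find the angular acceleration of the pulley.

α ≈ 11.7 rad/s²

I = MR² = (4.69)(0.345)² = 0.5582 kg·m².
Heavier block: m₁g − T₁ = m₁a. Lighter block: T₂ − m₂g = m₂a.
Pulley: (T₁ − T₂)R = Iα = I(a/R), so T₁ − T₂ = (I/R²)a = 1·M_p a = 4.690·a.
Adding the three: (m₁ − m₂)g = (m₁ + m₂ + 4.690)a, so a = (4.90 − 0.676)(9.81)/(4.90 + 0.676 + 4.690) = 4.036 m/s².
α = a/R = 4.036/0.345 = 11.70 rad/s².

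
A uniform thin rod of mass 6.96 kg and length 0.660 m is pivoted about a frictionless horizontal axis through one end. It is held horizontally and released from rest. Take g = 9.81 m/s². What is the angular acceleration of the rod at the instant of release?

α ≈ 22.3 rad/s²

About the pivot, I = (1/3)ML² = (1/3)(6.96)(0.660)² = 1.011 kg·m².
The weight acts at the center, a distance L/2 = 0.3300 m from the pivot; τ = Mg(L/2) = 22.53 N·m.
α = τ/I = 22.53/1.011 = 22.30 rad/s².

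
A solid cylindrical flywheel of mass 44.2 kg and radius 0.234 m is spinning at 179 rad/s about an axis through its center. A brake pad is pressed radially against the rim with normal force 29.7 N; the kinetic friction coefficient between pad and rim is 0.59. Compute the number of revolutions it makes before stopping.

≈ 752 revolutions

I = ½MR² = (1/2)(44.2)(0.234)² = 1.210 kg·m².
Friction force f = μN = (0.59)(29.7) = 17.52 N at the rim; torque magnitude τ = fR = 4.100 N·m, opposing ω.
|α| = τ/I = 4.100/1.210 = 3.388 rad/s² (deceleration).
ω² = ω₀² − 2|α|θ with ω = 0 ⇒ θ = ω₀²/(2|α|) = 4728 rad = 752.5 rev.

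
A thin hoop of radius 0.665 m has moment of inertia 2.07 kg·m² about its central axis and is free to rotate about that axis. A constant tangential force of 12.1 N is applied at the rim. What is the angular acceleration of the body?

τ = F R = (12.1)(0.665) = 8.046 N·m.
Newton's second law for rotation, τ = Iα, gives α = τ/I = 8.046/2.070 = 3.887 rad/s².

α ≈ 3.89 rad/s²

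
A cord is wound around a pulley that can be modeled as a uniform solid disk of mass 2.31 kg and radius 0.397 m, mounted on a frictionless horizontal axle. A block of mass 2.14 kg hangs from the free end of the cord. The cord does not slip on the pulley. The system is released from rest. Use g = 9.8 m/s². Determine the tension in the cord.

T ≈ 7.35 N

I = ½MR² = (1/2)(2.31)(0.397)² = 0.1820 kg·m².
Block: mg − T = ma. Pulley: TR = Iα. No-slip: a = αR, so T = (I/R²)a = 1.155·a.
Then mg = (m + 1.155)a, so a = (2.14)(9.8)/(2.14 + 1.155) = 6.365 m/s².
T = 1.155·a = 7.351 N.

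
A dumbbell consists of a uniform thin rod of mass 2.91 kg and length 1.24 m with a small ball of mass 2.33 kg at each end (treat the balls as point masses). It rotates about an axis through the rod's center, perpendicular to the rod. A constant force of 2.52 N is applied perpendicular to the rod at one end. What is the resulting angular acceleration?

I_rod = (1/12)ML² = (1/12)(2.91)(1.24)² = 0.3729 kg·m².
I_balls = 2·m·(L/2)² = 2(2.33)(0.6200)² = 1.791 kg·m².
Total I = 2.164 kg·m².
τ = F·(L/2) = (2.52)(0.620) = 1.562 N·m.
α = τ/I = 1.562/2.164 = 0.7219 rad/s².

α ≈ 0.722 rad/s²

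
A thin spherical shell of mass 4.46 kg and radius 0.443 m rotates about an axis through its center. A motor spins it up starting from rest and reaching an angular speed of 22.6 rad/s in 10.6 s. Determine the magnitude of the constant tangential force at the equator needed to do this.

I = (2/3)MR² = (2/3)(4.46)(0.443)² = 0.5835 kg·m².
α = Δω/Δt = (22.6 − 0)/10.6 = 2.132 rad/s².
The required torque is τ = Iα = (0.5835)(2.132) = 1.244 N·m.
A tangential force at the equator gives τ = FR, so F = τ/R = 1.244/0.443 = 2.808 N.

F ≈ 2.81 N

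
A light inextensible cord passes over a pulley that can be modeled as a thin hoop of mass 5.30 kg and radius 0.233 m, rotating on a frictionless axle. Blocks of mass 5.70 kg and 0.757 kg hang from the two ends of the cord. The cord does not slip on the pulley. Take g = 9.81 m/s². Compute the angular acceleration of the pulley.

α ≈ 17.7 rad/s²

I = MR² = (5.30)(0.233)² = 0.2877 kg·m².
Heavier block: m₁g − T₁ = m₁a. Lighter block: T₂ − m₂g = m₂a.
Pulley: (T₁ − T₂)R = Iα = I(a/R), so T₁ − T₂ = (I/R²)a = 1·M_p a = 5.300·a.
Adding the three: (m₁ − m₂)g = (m₁ + m₂ + 5.300)a, so a = (5.70 − 0.757)(9.81)/(5.70 + 0.757 + 5.300) = 4.124 m/s².
α = a/R = 4.124/0.233 = 17.70 rad/s².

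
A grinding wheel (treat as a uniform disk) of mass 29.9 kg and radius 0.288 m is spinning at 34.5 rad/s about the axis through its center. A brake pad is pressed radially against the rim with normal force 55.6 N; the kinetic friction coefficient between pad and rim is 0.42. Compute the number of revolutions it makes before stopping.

≈ 17.5 revolutions

I = ½MR² = (1/2)(29.9)(0.288)² = 1.240 kg·m².
Friction force f = μN = (0.42)(55.6) = 23.35 N at the rim; torque magnitude τ = fR = 6.725 N·m, opposing ω.
|α| = τ/I = 6.725/1.240 = 5.424 rad/s² (deceleration).
ω² = ω₀² − 2|α|θ with ω = 0 ⇒ θ = ω₀²/(2|α|) = 109.7 rad = 17.46 rev.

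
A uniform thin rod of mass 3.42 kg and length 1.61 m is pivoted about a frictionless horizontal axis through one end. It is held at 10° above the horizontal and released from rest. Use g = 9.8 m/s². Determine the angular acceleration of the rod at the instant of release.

α ≈ 8.99 rad/s²

About the pivot, I = (1/3)ML² = (1/3)(3.42)(1.61)² = 2.955 kg·m².
The weight acts at the center, a distance L/2 = 0.8050 m from the pivot; τ = Mg(L/2) cos 10° = 26.57 N·m.
α = τ/I = 26.57/2.955 = 8.992 rad/s².
(Equivalently α = (3g/(2L)) cos 10° = 8.992 rad/s².)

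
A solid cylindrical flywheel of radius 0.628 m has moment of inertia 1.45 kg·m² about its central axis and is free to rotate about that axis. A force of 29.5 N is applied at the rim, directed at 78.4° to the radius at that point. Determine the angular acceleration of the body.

Only the tangential component produces torque: τ = F R sinθ = (29.5)(0.628) sin 78.4° = 18.15 N·m.
From τ = Iα: α = 18.15/1.450 = 12.52 rad/s².

α ≈ 12.5 rad/s²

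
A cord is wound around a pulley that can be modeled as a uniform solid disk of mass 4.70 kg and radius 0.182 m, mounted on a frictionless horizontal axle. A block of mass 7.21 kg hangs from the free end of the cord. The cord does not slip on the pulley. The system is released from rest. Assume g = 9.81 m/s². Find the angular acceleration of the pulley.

α ≈ 40.7 rad/s²

I = ½MR² = (1/2)(4.70)(0.182)² = 0.07784 kg·m².
Block: mg − T = ma. Pulley: TR = Iα. No-slip: a = αR, so T = (I/R²)a = 2.350·a.
Then mg = (m + 2.350)a, so a = (7.21)(9.81)/(7.21 + 2.350) = 7.399 m/s².
α = a/R = 7.399/0.182 = 40.65 rad/s².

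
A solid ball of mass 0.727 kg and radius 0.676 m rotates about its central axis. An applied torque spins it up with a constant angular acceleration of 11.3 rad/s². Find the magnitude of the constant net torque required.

τ ≈ 1.50 N·m

I = (2/5)MR² = (2/5)(0.727)(0.676)² = 0.1329 kg·m².
τ = Iα = (0.1329)(11.30) = 1.502 N·m.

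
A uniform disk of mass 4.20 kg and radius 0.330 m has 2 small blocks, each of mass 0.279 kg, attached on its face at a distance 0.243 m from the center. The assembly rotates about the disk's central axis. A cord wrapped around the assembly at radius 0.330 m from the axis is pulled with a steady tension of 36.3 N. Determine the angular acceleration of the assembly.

α ≈ 45.8 rad/s²

I_disk = ½MR² = ½(4.20)(0.330)² = 0.2287 kg·m².
I_blocks = 2·m·r² = 2(0.279)(0.243)² = 0.03295 kg·m².
Total I = 0.2616 kg·m².
τ = F r = (36.3)(0.330) = 11.98 N·m.
α = τ/I = 11.98/0.2616 = 45.78 rad/s².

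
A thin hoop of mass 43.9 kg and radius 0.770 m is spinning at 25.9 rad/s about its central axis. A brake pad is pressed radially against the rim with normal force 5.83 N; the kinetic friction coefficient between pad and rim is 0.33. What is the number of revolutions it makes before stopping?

≈ 938 revolutions

I = MR² = (43.9)(0.770)² = 26.03 kg·m².
Friction force f = μN = (0.33)(5.83) = 1.924 N at the rim; torque magnitude τ = fR = 1.481 N·m, opposing ω.
|α| = τ/I = 1.481/26.03 = 0.05692 rad/s² (deceleration).
ω² = ω₀² − 2|α|θ with ω = 0 ⇒ θ = ω₀²/(2|α|) = 5893 rad = 937.9 rev.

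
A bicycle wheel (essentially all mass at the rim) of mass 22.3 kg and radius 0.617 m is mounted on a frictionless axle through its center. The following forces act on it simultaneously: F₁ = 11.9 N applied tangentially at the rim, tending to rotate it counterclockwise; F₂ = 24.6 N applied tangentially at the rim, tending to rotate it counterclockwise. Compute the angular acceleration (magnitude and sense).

I = MR² = (22.3)(0.617)² = 8.489 kg·m².
Taking counterclockwise as positive: τ₁ = +(11.9)(0.617) = +7.342 N·m; τ₂ = +(24.6)(0.617) = +15.18 N·m.
Net torque τ = 22.52 N·m.
α = τ/I = 22.52/8.489 = 2.653 rad/s².

α ≈ 2.65 rad/s², counterclockwise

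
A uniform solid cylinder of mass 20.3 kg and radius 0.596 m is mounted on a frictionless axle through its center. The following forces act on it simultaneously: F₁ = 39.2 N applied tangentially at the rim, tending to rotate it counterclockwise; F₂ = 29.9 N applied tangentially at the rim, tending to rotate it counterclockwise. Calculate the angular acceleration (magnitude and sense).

α ≈ 11.4 rad/s², counterclockwise

I = ½MR² = (1/2)(20.3)(0.596)² = 3.605 kg·m².
Taking counterclockwise as positive: τ₁ = +(39.2)(0.596) = +23.36 N·m; τ₂ = +(29.9)(0.596) = +17.82 N·m.
Net torque τ = 41.18 N·m.
α = τ/I = 41.18/3.605 = 11.42 rad/s².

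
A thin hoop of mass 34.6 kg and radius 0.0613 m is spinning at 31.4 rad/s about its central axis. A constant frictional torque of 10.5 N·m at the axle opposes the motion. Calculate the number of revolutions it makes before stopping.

I = MR² = (34.6)(0.0613)² = 0.1300 kg·m².
The net torque has magnitude 10.5 N·m, opposing ω.
|α| = τ/I = 10.50/0.1300 = 80.76 rad/s² (deceleration).
ω² = ω₀² − 2|α|θ with ω = 0 ⇒ θ = ω₀²/(2|α|) = 6.104 rad = 0.9715 rev.

≈ 0.972 revolutions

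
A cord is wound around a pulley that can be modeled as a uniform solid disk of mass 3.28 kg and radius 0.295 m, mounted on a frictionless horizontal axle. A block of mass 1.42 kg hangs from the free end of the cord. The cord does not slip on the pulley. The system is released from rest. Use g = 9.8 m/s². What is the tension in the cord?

T ≈ 7.46 N

I = ½MR² = (1/2)(3.28)(0.295)² = 0.1427 kg·m².
Block: mg − T = ma. Pulley: TR = Iα. No-slip: a = αR, so T = (I/R²)a = 1.640·a.
Then mg = (m + 1.640)a, so a = (1.42)(9.8)/(1.42 + 1.640) = 4.548 m/s².
T = 1.640·a = 7.458 N.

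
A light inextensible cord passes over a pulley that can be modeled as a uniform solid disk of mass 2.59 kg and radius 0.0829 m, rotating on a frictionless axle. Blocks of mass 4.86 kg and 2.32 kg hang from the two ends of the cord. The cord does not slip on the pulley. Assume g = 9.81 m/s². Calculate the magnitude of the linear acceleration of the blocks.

a ≈ 2.94 m/s²

I = ½MR² = (1/2)(2.59)(0.0829)² = 0.008900 kg·m².
Heavier block: m₁g − T₁ = m₁a. Lighter block: T₂ − m₂g = m₂a.
Pulley: (T₁ − T₂)R = Iα = I(a/R), so T₁ − T₂ = (I/R²)a = (1/2)M_p a = 1.295·a.
Adding the three: (m₁ − m₂)g = (m₁ + m₂ + 1.295)a, so a = (4.86 − 2.32)(9.81)/(4.86 + 2.32 + 1.295) = 2.940 m/s².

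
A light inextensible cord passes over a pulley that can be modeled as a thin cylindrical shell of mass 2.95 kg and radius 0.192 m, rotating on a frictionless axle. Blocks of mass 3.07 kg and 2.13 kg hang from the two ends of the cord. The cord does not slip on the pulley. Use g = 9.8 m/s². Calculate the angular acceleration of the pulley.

α ≈ 5.89 rad/s²

I = MR² = (2.95)(0.192)² = 0.1087 kg·m².
Heavier block: m₁g − T₁ = m₁a. Lighter block: T₂ − m₂g = m₂a.
Pulley: (T₁ − T₂)R = Iα = I(a/R), so T₁ − T₂ = (I/R²)a = 1·M_p a = 2.950·a.
Adding the three: (m₁ − m₂)g = (m₁ + m₂ + 2.950)a, so a = (3.07 − 2.13)(9.8)/(3.07 + 2.13 + 2.950) = 1.130 m/s².
α = a/R = 1.130/0.192 = 5.887 rad/s².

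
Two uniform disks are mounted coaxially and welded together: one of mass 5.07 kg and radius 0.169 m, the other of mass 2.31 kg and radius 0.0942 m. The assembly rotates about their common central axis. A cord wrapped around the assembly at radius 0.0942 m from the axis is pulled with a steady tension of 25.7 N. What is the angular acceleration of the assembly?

I = ½M₁R₁² + ½M₂R₂² = ½(5.07)(0.169)² + ½(2.31)(0.0942)² = 0.08265 kg·m².
τ = F r = (25.7)(0.0942) = 2.421 N·m.
α = τ/I = 2.421/0.08265 = 29.29 rad/s².

α ≈ 29.3 rad/s²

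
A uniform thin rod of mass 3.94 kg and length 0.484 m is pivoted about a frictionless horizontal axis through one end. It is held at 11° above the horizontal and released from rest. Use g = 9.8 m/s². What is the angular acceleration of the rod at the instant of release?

About the pivot, I = (1/3)ML² = (1/3)(3.94)(0.484)² = 0.3077 kg·m².
The weight acts at the center, a distance L/2 = 0.2420 m from the pivot; τ = Mg(L/2) cos 11° = 9.172 N·m.
α = τ/I = 9.172/0.3077 = 29.81 rad/s².
(Equivalently α = (3g/(2L)) cos 11° = 29.81 rad/s².)

α ≈ 29.8 rad/s²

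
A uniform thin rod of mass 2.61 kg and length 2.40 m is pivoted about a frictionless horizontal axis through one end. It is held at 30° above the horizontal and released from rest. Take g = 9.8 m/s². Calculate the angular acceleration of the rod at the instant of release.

About the pivot, I = (1/3)ML² = (1/3)(2.61)(2.40)² = 5.011 kg·m².
The weight acts at the center, a distance L/2 = 1.200 m from the pivot; τ = Mg(L/2) cos 30° = 26.58 N·m.
α = τ/I = 26.58/5.011 = 5.304 rad/s².
(Equivalently α = (3g/(2L)) cos 30° = 5.304 rad/s².)

α ≈ 5.30 rad/s²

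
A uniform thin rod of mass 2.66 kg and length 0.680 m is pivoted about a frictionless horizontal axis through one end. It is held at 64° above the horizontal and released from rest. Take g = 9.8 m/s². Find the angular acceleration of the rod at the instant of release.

α ≈ 9.48 rad/s²

About the pivot, I = (1/3)ML² = (1/3)(2.66)(0.680)² = 0.4100 kg·m².
The weight acts at the center, a distance L/2 = 0.3400 m from the pivot; τ = Mg(L/2) cos 64° = 3.885 N·m.
α = τ/I = 3.885/0.4100 = 9.477 rad/s².
(Equivalently α = (3g/(2L)) cos 64° = 9.477 rad/s².)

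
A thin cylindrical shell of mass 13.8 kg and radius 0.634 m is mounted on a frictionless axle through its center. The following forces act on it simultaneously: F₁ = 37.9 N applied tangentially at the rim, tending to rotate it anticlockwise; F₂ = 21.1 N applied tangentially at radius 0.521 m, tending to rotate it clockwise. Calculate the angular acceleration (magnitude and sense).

α ≈ 2.35 rad/s², anticlockwise

I = MR² = (13.8)(0.634)² = 5.547 kg·m².
Taking anticlockwise as positive: τ₁ = +(37.9)(0.634) = +24.03 N·m; τ₂ = −(21.1)(0.521) = −10.99 N·m.
Net torque τ = 13.04 N·m.
α = τ/I = 13.04/5.547 = 2.350 rad/s².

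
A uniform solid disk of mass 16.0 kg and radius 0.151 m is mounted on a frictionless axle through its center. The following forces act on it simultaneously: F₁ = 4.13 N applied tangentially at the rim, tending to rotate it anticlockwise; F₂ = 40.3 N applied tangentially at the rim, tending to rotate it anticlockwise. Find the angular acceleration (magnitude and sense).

α ≈ 36.8 rad/s², anticlockwise

I = ½MR² = (1/2)(16.0)(0.151)² = 0.1824 kg·m².
Taking anticlockwise as positive: τ₁ = +(4.13)(0.151) = +0.6236 N·m; τ₂ = +(40.3)(0.151) = +6.085 N·m.
Net torque τ = 6.709 N·m.
α = τ/I = 6.709/0.1824 = 36.78 rad/s².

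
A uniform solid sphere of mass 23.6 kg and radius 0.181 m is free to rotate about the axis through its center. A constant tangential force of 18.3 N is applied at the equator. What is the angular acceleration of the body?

α ≈ 10.7 rad/s²

I = (2/5)MR² = (2/5)(23.6)(0.181)² = 0.3093 kg·m².
τ = F R = (18.3)(0.181) = 3.312 N·m.
From τ = Iα: α = 3.312/0.3093 = 10.71 rad/s².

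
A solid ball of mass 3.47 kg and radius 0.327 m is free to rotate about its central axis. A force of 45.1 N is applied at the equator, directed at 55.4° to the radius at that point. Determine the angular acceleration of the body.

I = (2/5)MR² = (2/5)(3.47)(0.327)² = 0.1484 kg·m².
Only the tangential component produces torque: τ = F R sinθ = (45.1)(0.327) sin 55.4° = 12.14 N·m.
From τ = Iα: α = 12.14/0.1484 = 81.79 rad/s².

α ≈ 81.8 rad/s²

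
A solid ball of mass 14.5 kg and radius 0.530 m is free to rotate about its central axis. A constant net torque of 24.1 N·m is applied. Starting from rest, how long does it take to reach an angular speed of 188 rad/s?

I = (2/5)MR² = (2/5)(14.5)(0.530)² = 1.629 kg·m².
α = τ/I = 24.1/1.629 = 14.79 rad/s².
ω = αt ⇒ t = ω/α = 188/14.79 = 12.71 s.

t ≈ 12.7 s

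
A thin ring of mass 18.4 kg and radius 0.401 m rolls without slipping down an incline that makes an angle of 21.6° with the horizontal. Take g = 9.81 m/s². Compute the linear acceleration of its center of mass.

a ≈ 1.81 m/s²

Translation along the incline: Mg sinθ − f = Ma.
Rotation about the center: fR = Iα with I = MR². No-slip gives a = αR, so f = (I/R²)a = M a.
Substituting: Mg sinθ = (1 + 1.000)Ma, so a = g sinθ/(1 + 1.000) = (9.81) sin 21.6° / 2.000 = 1.806 m/s².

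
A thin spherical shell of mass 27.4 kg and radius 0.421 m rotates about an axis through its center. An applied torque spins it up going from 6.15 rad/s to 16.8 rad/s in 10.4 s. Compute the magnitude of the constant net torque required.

I = (2/3)MR² = (2/3)(27.4)(0.421)² = 3.238 kg·m².
α = Δω/Δt = (16.8 − 6.15)/10.4 = 1.024 rad/s².
τ = Iα = (3.238)(1.024) = 3.315 N·m.

τ ≈ 3.32 N·m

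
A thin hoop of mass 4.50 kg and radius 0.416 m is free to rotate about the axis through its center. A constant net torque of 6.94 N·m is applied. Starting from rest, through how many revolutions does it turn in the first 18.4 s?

≈ 240 revolutions

I = MR² = (4.50)(0.416)² = 0.7788 kg·m².
α = τ/I = 6.94/0.7788 = 8.912 rad/s².
θ = ½αt² = ½(8.912)(18.4)² = 1509 rad.
Revolutions = θ/(2π) = 240.1.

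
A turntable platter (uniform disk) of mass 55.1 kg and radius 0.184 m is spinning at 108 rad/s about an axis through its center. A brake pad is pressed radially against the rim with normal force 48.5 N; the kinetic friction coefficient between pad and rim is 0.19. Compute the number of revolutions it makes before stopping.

≈ 511 revolutions

I = ½MR² = (1/2)(55.1)(0.184)² = 0.9327 kg·m².
Friction force f = μN = (0.19)(48.5) = 9.215 N at the rim; torque magnitude τ = fR = 1.696 N·m, opposing ω.
|α| = τ/I = 1.696/0.9327 = 1.818 rad/s² (deceleration).
ω² = ω₀² − 2|α|θ with ω = 0 ⇒ θ = ω₀²/(2|α|) = 3208 rad = 510.6 rev.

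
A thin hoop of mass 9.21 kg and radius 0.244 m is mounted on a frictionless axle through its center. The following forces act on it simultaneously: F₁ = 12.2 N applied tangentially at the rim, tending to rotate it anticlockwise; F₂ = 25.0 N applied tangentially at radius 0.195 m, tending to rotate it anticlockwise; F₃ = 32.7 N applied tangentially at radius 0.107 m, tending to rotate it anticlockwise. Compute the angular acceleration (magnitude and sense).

I = MR² = (9.21)(0.244)² = 0.5483 kg·m².
Taking anticlockwise as positive: τ₁ = +(12.2)(0.244) = +2.977 N·m; τ₂ = +(25.0)(0.195) = +4.875 N·m; τ₃ = +(32.7)(0.107) = +3.499 N·m.
Net torque τ = 11.35 N·m.
α = τ/I = 11.35/0.5483 = 20.70 rad/s².

α ≈ 20.7 rad/s², anticlockwise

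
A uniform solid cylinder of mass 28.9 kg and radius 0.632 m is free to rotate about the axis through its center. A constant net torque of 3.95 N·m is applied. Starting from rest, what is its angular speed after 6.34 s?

ω ≈ 4.34 rad/s

I = ½MR² = (1/2)(28.9)(0.632)² = 5.772 kg·m².
α = τ/I = 3.95/5.772 = 0.6844 rad/s².
ω = ω₀ + αt = 0 + (0.6844)(6.34) = 4.339 rad/s.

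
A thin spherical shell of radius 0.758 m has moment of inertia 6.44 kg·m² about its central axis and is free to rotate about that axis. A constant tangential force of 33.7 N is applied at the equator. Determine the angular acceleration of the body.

α ≈ 3.97 rad/s²

τ = F R = (33.7)(0.758) = 25.54 N·m.
Newton's second law for rotation, τ = Iα, gives α = τ/I = 25.54/6.440 = 3.967 rad/s².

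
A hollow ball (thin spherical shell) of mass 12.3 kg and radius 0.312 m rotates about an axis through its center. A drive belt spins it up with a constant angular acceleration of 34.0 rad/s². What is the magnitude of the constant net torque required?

τ ≈ 27.1 N·m

I = (2/3)MR² = (2/3)(12.3)(0.312)² = 0.7982 kg·m².
τ = Iα = (0.7982)(34.00) = 27.14 N·m.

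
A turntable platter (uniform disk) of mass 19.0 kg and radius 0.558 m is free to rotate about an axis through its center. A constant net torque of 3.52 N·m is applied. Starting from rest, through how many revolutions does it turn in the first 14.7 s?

≈ 20.5 revolutions

I = ½MR² = (1/2)(19.0)(0.558)² = 2.958 kg·m².
α = τ/I = 3.52/2.958 = 1.190 rad/s².
θ = ½αt² = ½(1.190)(14.7)² = 128.6 rad.
Revolutions = θ/(2π) = 20.46.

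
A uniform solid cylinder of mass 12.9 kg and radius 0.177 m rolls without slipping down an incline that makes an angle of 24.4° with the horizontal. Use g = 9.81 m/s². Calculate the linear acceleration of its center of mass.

a ≈ 2.70 m/s²

Translation along the incline: Mg sinθ − f = Ma.
Rotation about the center: fR = Iα with I = ½MR². No-slip gives a = αR, so f = (I/R²)a = (1/2)M a.
Substituting: Mg sinθ = (1 + 0.5000)Ma, so a = g sinθ/(1 + 0.5000) = (9.81) sin 24.4° / 1.500 = 2.702 m/s².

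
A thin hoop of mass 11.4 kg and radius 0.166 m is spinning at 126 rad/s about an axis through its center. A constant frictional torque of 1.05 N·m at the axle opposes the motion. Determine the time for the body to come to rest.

I = MR² = (11.4)(0.166)² = 0.3141 kg·m².
The net torque has magnitude 1.05 N·m, opposing ω.
|α| = τ/I = 1.050/0.3141 = 3.342 rad/s² (deceleration).
0 = ω₀ − |α|t ⇒ t = ω₀/|α| = 126/3.342 = 37.70 s.

t ≈ 37.7 s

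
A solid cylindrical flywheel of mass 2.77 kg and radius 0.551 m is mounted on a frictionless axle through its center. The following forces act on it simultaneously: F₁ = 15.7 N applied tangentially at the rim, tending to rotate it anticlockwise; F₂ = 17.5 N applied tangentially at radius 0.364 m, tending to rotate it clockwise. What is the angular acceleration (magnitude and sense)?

I = ½MR² = (1/2)(2.77)(0.551)² = 0.4205 kg·m².
Taking anticlockwise as positive: τ₁ = +(15.7)(0.551) = +8.651 N·m; τ₂ = −(17.5)(0.364) = −6.370 N·m.
Net torque τ = 2.281 N·m.
α = τ/I = 2.281/0.4205 = 5.424 rad/s².

α ≈ 5.42 rad/s², anticlockwise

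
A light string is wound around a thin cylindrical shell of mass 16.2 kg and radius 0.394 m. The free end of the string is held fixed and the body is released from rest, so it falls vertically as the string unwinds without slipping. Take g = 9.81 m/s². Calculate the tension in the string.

T ≈ 79.5 N

Translation: Mg − T = Ma. Rotation about the center: TR = Iα with I = MR².
With a = αR: T = (I/R²)a = M a, so Mg = (1 + 1.000)Ma.
a = g/(1 + 1.000) = 9.81/2.000 = 4.905 m/s².
T = 1.000·M·a = (1.000)(16.2)(4.905) = 79.46 N.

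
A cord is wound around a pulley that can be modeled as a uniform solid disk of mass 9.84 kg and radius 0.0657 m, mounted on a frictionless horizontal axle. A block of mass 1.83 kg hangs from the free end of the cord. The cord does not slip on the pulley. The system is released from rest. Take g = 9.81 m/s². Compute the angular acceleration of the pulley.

I = ½MR² = (1/2)(9.84)(0.0657)² = 0.02124 kg·m².
Block: mg − T = ma. Pulley: TR = Iα. No-slip: a = αR, so T = (I/R²)a = 4.920·a.
Then mg = (m + 4.920)a, so a = (1.83)(9.81)/(1.83 + 4.920) = 2.660 m/s².
α = a/R = 2.660/0.0657 = 40.48 rad/s².

α ≈ 40.5 rad/s²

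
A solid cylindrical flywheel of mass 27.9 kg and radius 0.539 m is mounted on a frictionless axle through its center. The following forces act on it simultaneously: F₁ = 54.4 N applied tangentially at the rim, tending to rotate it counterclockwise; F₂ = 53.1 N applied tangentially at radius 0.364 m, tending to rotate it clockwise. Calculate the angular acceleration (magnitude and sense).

I = ½MR² = (1/2)(27.9)(0.539)² = 4.053 kg·m².
Taking counterclockwise as positive: τ₁ = +(54.4)(0.539) = +29.32 N·m; τ₂ = −(53.1)(0.364) = −19.33 N·m.
Net torque τ = 9.993 N·m.
α = τ/I = 9.993/4.053 = 2.466 rad/s².

α ≈ 2.47 rad/s², counterclockwise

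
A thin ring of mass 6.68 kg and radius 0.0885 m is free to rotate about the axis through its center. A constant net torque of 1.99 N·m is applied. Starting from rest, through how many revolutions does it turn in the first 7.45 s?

I = MR² = (6.68)(0.0885)² = 0.05232 kg·m².
α = τ/I = 1.99/0.05232 = 38.04 rad/s².
θ = ½αt² = ½(38.04)(7.45)² = 1056 rad.
Revolutions = θ/(2π) = 168.0.

≈ 168 revolutions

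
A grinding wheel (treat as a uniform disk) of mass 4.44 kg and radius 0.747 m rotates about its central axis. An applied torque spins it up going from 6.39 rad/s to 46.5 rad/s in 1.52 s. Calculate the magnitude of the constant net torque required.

I = ½MR² = (1/2)(4.44)(0.747)² = 1.239 kg·m².
α = Δω/Δt = (46.5 − 6.39)/1.52 = 26.39 rad/s².
τ = Iα = (1.239)(26.39) = 32.69 N·m.

τ ≈ 32.7 N·m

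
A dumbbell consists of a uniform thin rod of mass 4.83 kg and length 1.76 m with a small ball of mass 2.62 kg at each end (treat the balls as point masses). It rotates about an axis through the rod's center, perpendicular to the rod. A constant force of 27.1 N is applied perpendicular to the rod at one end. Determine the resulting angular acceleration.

I_rod = (1/12)ML² = (1/12)(4.83)(1.76)² = 1.247 kg·m².
I_balls = 2·m·(L/2)² = 2(2.62)(0.8800)² = 4.058 kg·m².
Total I = 5.305 kg·m².
τ = F·(L/2) = (27.1)(0.880) = 23.85 N·m.
α = τ/I = 23.85/5.305 = 4.496 rad/s².

α ≈ 4.50 rad/s²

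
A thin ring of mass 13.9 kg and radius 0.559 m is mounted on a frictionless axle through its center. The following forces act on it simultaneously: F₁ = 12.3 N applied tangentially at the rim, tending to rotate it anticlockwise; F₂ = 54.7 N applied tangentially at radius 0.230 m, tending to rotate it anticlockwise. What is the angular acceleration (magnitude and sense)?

α ≈ 4.48 rad/s², anticlockwise

I = MR² = (13.9)(0.559)² = 4.343 kg·m².
Taking anticlockwise as positive: τ₁ = +(12.3)(0.559) = +6.876 N·m; τ₂ = +(54.7)(0.230) = +12.58 N·m.
Net torque τ = 19.46 N·m.
α = τ/I = 19.46/4.343 = 4.480 rad/s².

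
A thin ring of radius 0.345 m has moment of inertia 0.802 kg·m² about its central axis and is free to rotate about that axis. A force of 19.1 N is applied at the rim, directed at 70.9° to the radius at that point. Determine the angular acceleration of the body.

Only the tangential component produces torque: τ = F R sinθ = (19.1)(0.345) sin 70.9° = 6.227 N·m.
From τ = Iα: α = 6.227/0.8020 = 7.764 rad/s².

α ≈ 7.76 rad/s²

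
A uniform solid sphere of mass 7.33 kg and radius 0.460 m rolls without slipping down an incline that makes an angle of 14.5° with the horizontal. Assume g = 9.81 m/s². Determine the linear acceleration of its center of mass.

a ≈ 1.75 m/s²

Translation along the incline: Mg sinθ − f = Ma.
Rotation about the center: fR = Iα with I = (2/5)MR². No-slip gives a = αR, so f = (I/R²)a = (2/5)M a.
Substituting: Mg sinθ = (1 + 0.4000)Ma, so a = g sinθ/(1 + 0.4000) = (9.81) sin 14.5° / 1.400 = 1.754 m/s².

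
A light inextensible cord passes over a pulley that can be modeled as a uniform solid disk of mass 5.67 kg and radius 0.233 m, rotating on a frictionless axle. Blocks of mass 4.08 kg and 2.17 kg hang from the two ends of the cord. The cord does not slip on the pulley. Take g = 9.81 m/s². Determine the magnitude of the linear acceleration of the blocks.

I = ½MR² = (1/2)(5.67)(0.233)² = 0.1539 kg·m².
Heavier block: m₁g − T₁ = m₁a. Lighter block: T₂ − m₂g = m₂a.
Pulley: (T₁ − T₂)R = Iα = I(a/R), so T₁ − T₂ = (I/R²)a = (1/2)M_p a = 2.835·a.
Adding the three: (m₁ − m₂)g = (m₁ + m₂ + 2.835)a, so a = (4.08 − 2.17)(9.81)/(4.08 + 2.17 + 2.835) = 2.062 m/s².

a ≈ 2.06 m/s²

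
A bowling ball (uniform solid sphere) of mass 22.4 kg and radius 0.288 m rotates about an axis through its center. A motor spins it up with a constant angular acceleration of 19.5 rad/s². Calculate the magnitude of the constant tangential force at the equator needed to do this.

F ≈ 50.3 N

I = (2/5)MR² = (2/5)(22.4)(0.288)² = 0.7432 kg·m².
The required torque is τ = Iα = (0.7432)(19.50) = 14.49 N·m.
A tangential force at the equator gives τ = FR, so F = τ/R = 14.49/0.288 = 50.32 N.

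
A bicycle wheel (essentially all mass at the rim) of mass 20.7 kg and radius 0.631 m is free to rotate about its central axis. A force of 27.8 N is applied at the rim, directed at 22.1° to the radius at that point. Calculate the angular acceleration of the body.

I = MR² = (20.7)(0.631)² = 8.242 kg·m².
Only the tangential component produces torque: τ = F R sinθ = (27.8)(0.631) sin 22.1° = 6.600 N·m.
Newton's second law for rotation, τ = Iα, gives α = τ/I = 6.600/8.242 = 0.8007 rad/s².

α ≈ 0.801 rad/s²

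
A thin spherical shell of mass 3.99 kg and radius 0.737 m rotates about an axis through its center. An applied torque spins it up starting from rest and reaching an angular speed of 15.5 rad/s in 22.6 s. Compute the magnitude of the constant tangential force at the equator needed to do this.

F ≈ 1.34 N

I = (2/3)MR² = (2/3)(3.99)(0.737)² = 1.445 kg·m².
α = Δω/Δt = (15.5 − 0)/22.6 = 0.6858 rad/s².
The required torque is τ = Iα = (1.445)(0.6858) = 0.9909 N·m.
A tangential force at the equator gives τ = FR, so F = τ/R = 0.9909/0.737 = 1.345 N.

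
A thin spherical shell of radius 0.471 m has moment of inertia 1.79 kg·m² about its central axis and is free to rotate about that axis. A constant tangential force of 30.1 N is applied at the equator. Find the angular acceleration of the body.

τ = F R = (30.1)(0.471) = 14.18 N·m.
Newton's second law for rotation, τ = Iα, gives α = τ/I = 14.18/1.790 = 7.920 rad/s².

α ≈ 7.92 rad/s²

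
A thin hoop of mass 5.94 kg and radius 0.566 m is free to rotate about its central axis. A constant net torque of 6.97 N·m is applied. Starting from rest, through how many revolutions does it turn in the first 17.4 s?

I = MR² = (5.94)(0.566)² = 1.903 kg·m².
α = τ/I = 6.97/1.903 = 3.663 rad/s².
θ = ½αt² = ½(3.663)(17.4)² = 554.5 rad.
Revolutions = θ/(2π) = 88.25.

≈ 88.2 revolutions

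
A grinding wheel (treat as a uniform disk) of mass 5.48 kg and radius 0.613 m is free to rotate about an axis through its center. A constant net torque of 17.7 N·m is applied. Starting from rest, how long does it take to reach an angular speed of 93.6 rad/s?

I = ½MR² = (1/2)(5.48)(0.613)² = 1.030 kg·m².
α = τ/I = 17.7/1.030 = 17.19 rad/s².
ω = αt ⇒ t = ω/α = 93.6/17.19 = 5.445 s.

t ≈ 5.44 s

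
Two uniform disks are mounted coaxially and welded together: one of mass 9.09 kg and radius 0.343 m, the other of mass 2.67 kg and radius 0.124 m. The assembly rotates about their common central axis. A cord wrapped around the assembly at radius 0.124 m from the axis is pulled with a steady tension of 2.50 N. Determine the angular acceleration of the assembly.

I = ½M₁R₁² + ½M₂R₂² = ½(9.09)(0.343)² + ½(2.67)(0.124)² = 0.5552 kg·m².
τ = F r = (2.50)(0.124) = 0.3100 N·m.
α = τ/I = 0.3100/0.5552 = 0.5583 rad/s².

α ≈ 0.558 rad/s²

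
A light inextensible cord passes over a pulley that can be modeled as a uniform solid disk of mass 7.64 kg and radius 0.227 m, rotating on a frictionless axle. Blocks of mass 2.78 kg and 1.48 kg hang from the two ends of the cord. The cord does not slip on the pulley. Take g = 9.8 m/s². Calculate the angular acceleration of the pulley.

I = ½MR² = (1/2)(7.64)(0.227)² = 0.1968 kg·m².
Heavier block: m₁g − T₁ = m₁a. Lighter block: T₂ − m₂g = m₂a.
Pulley: (T₁ − T₂)R = Iα = I(a/R), so T₁ − T₂ = (I/R²)a = (1/2)M_p a = 3.820·a.
Adding the three: (m₁ − m₂)g = (m₁ + m₂ + 3.820)a, so a = (2.78 − 1.48)(9.8)/(2.78 + 1.48 + 3.820) = 1.577 m/s².
α = a/R = 1.577/0.227 = 6.946 rad/s².

α ≈ 6.95 rad/s²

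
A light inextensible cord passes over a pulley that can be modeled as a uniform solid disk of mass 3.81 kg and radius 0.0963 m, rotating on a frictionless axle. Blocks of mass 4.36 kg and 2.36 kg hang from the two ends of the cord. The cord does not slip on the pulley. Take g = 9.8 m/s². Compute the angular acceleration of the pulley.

I = ½MR² = (1/2)(3.81)(0.0963)² = 0.01767 kg·m².
Heavier block: m₁g − T₁ = m₁a. Lighter block: T₂ − m₂g = m₂a.
Pulley: (T₁ − T₂)R = Iα = I(a/R), so T₁ − T₂ = (I/R²)a = (1/2)M_p a = 1.905·a.
Adding the three: (m₁ − m₂)g = (m₁ + m₂ + 1.905)a, so a = (4.36 − 2.36)(9.8)/(4.36 + 2.36 + 1.905) = 2.272 m/s².
α = a/R = 2.272/0.0963 = 23.60 rad/s².

α ≈ 23.6 rad/s²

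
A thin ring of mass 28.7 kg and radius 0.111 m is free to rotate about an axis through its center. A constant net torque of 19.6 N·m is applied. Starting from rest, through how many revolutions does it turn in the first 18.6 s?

≈ 1530 revolutions

I = MR² = (28.7)(0.111)² = 0.3536 kg·m².
α = τ/I = 19.6/0.3536 = 55.43 rad/s².
θ = ½αt² = ½(55.43)(18.6)² = 9588 rad.
Revolutions = θ/(2π) = 1526.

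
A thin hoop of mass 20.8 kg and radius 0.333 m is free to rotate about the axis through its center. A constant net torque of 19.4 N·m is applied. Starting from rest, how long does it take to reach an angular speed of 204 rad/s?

t ≈ 24.3 s

I = MR² = (20.8)(0.333)² = 2.306 kg·m².
α = τ/I = 19.4/2.306 = 8.411 rad/s².
ω = αt ⇒ t = ω/α = 204/8.411 = 24.25 s.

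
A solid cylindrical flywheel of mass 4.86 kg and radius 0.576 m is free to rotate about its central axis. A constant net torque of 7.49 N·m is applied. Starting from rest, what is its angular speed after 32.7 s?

I = ½MR² = (1/2)(4.86)(0.576)² = 0.8062 kg·m².
α = τ/I = 7.49/0.8062 = 9.290 rad/s².
ω = ω₀ + αt = 0 + (9.290)(32.7) = 303.8 rad/s.

ω ≈ 304 rad/s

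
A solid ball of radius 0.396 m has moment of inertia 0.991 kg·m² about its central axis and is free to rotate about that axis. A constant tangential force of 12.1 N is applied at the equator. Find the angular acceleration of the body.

τ = F R = (12.1)(0.396) = 4.792 N·m.
Newton's second law for rotation, τ = Iα, gives α = τ/I = 4.792/0.9910 = 4.835 rad/s².

α ≈ 4.84 rad/s²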